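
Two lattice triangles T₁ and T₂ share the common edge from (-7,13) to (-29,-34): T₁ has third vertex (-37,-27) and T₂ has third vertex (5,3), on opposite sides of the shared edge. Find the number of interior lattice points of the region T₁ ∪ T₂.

The union is the simple quadrilateral with vertices (-7,13), (-37,-27), (-29,-34), (5,3) in order.
By the shoelace formula, twice the signed area is |[(-7)·(-27) − (-37)·13] + [(-37)·(-34) − (-29)·(-27)] + [(-29)·3 − 5·(-34)] + [5·13 − (-7)·3]| = 1314, so the area is 657.
Along each edge there are gcd(|Δx|,|Δy|)+1 lattice points, so counting each shared vertex once the boundary has gcd(30,40) + gcd(8,7) + gcd(34,37) + gcd(12,10) = 10+1+1+2 = 14.
By Pick's theorem I = A − B/2 + 1 = 657 − 14/2 + 1 = 651.

651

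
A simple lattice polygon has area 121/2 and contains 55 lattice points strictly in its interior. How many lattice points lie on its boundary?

13

Pick's theorem gives A = I + B/2 − 1, so B = 2(A − I + 1) = 2(121/2 − 55 + 1) = 13.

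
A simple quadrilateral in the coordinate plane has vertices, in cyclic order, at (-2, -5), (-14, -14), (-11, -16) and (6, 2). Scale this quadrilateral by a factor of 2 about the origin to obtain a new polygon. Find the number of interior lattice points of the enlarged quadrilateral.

The shoelace formula gives twice the area as |[(-2)·(-14) − (-14)·(-5)] + [(-14)·(-16) − (-11)·(-14)] + [(-11)·2 − 6·(-16)] + [6·(-5) − (-2)·2]| = 76, so the area is 38.
The number of boundary lattice points is Σ gcd(|Δx|,|Δy|) = gcd(12,9) + gcd(3,2) + gcd(17,18) + gcd(8,7) = 3+1+1+1 = 6.
Scaling by 2 multiplies the area by 2² = 4 (so the new area is 152) and multiplies the boundary lattice-point count by 2, giving 12.
By Pick's theorem, the interior count of the dilated polygon is 152 − 12/2 + 1 = 147.

147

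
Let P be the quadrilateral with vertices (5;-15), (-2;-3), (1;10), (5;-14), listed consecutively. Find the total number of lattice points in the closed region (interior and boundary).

The shoelace formula gives twice the area as |(5·(-3) − (-2)·(-15)) + ((-2)·10 − 1·(-3)) + (1·(-14) − 5·10) + (5·(-15) − 5·(-14))| = 131, so the area is 131/2.
The number of boundary lattice points is Σ gcd(|Δx|,|Δy|) = gcd(7,12) + gcd(3,13) + gcd(4,24) + gcd(0,1) = 1+1+4+1 = 7.
Pick's theorem gives I = A − B/2 + 1 = 131/2 − 7/2 + 1 = 63, so the closed region contains I + B = 63 + 7 = 70 lattice points.

70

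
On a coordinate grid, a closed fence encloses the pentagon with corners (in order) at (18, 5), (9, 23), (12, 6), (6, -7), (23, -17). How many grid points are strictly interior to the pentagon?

248

The shoelace formula gives twice the area as |(18·23 − 9·5) + (9·6 − 12·23) + (12·(-7) − 6·6) + (6·(-17) − 23·(-7)) + (23·5 − 18·(-17))| = 507, so the area is 507/2.
Summing gcd(|Δx|,|Δy|) over the edges gives the boundary count: gcd(9,18) + gcd(3,17) + gcd(6,13) + gcd(17,10) + gcd(5,22) = 9+1+1+1+1 = 13.
Pick's theorem gives I = A − B/2 + 1 = 507/2 − 13/2 + 1 = 248.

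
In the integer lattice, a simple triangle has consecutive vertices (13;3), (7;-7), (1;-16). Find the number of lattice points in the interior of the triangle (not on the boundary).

1

The shoelace formula gives twice the area as |(13·(-7) − 7·3) + (7·(-16) − 1·(-7)) + (1·3 − 13·(-16))| = 6, so the area is 3.
Summing gcd(|Δx|,|Δy|) over the edges gives the boundary count: gcd(6,10) + gcd(6,9) + gcd(12,19) = 2+3+1 = 6.
By Pick's theorem A = I + B/2 − 1, so I = 3 − 6/2 + 1 = 1.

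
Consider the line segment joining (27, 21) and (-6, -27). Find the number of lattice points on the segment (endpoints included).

4

The number of lattice points on a segment between lattice points is gcd(|Δx|,|Δy|) + 1 = gcd(33,48) + 1 = 3 + 1 = 4.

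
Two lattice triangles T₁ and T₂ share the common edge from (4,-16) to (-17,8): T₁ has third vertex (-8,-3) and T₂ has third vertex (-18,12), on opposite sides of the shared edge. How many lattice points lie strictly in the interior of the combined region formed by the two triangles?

The union is the simple quadrilateral with vertices (4,-16), (-8,-3), (-17,8), (-18,12) in order.
Using the shoelace formula, 2A = |[4·(-3) − (-8)·(-16)] + [(-8)·8 − (-17)·(-3)] + [(-17)·12 − (-18)·8] + [(-18)·(-16) − 4·12]| = 75, so the area is 75/2.
Summing gcd(|Δx|,|Δy|) over the edges gives the boundary count: gcd(12,13) + gcd(9,11) + gcd(1,4) + gcd(22,28) = 1+1+1+2 = 5.
By Pick's theorem I = A − B/2 + 1 = 75/2 − 5/2 + 1 = 36.

36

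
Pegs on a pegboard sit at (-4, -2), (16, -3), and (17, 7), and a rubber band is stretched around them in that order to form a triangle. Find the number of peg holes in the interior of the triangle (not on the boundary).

The shoelace formula gives twice the area as |[(-4)·(-3) − 16·(-2)] + [16·7 − 17·(-3)] + [17·(-2) − (-4)·7]| = 201, so the area is 201/2.
Along each edge there are gcd(|Δx|,|Δy|)+1 lattice points, so counting each shared vertex once the boundary has gcd(20,1) + gcd(1,10) + gcd(21,9) = 1+1+3 = 5.
By Pick's theorem A = I + B/2 − 1, so I = 201/2 − 5/2 + 1 = 99.

99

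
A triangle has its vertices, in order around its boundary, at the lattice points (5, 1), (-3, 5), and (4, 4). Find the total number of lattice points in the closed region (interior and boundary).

By the shoelace formula, twice the signed area is |[5·5 − (-3)·1] + [(-3)·4 − 4·5] + [4·1 − 5·4]| = 20, so the area is 10.
Along each edge there are gcd(|Δx|,|Δy|)+1 lattice points, so counting each shared vertex once the boundary has gcd(8,4) + gcd(7,1) + gcd(1,3) = 4+1+1 = 6.
Pick's theorem gives I = A − B/2 + 1 = 10 − 6/2 + 1 = 8, so the closed region contains I + B = 8 + 6 = 14 lattice points.

14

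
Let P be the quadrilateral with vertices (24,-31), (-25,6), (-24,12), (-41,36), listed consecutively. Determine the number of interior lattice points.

Using the shoelace formula, 2A = |[24·6 − (-25)·(-31)] + [(-25)·12 − (-24)·6] + [(-24)·36 − (-41)·12] + [(-41)·(-31) − 24·36]| = 752, so the area is 376.
The number of boundary lattice points is Σ gcd(|Δx|,|Δy|) = gcd(49,37) + gcd(1,6) + gcd(17,24) + gcd(65,67) = 1+1+1+1 = 4.
By Pick's theorem A = I + B/2 − 1, so I = 376 − 4/2 + 1 = 375.

375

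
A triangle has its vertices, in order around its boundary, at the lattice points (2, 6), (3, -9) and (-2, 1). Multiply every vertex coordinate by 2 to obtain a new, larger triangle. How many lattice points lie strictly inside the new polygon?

Using the shoelace formula, 2A = |[2·(-9) − 3·6] + [3·1 − (-2)·(-9)] + [(-2)·6 − 2·1]| = 65, so the area is 65/2.
Summing gcd(|Δx|,|Δy|) over the edges gives the boundary count: gcd(1,15) + gcd(5,10) + gcd(4,5) = 1+5+1 = 7.
Scaling by 2 multiplies the area by 2² = 4 (so the new area is 130) and multiplies the boundary lattice-point count by 2, giving 14.
By Pick's theorem, the interior count of the dilated polygon is 130 − 14/2 + 1 = 124.

124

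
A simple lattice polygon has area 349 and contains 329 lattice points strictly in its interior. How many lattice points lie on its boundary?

Pick's theorem gives A = I + B/2 − 1, so B = 2(A − I + 1) = 2(349 − 329 + 1) = 42.

42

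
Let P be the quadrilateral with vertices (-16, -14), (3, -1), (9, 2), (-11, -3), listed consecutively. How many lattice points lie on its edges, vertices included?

10

Along each edge there are gcd(|Δx|,|Δy|)+1 lattice points, so counting each shared vertex once the boundary has gcd(19,13) + gcd(6,3) + gcd(20,5) + gcd(5,11) = 1+3+5+1 = 10.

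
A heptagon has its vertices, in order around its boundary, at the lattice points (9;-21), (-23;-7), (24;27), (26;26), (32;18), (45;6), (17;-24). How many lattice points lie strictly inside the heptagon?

1687

The shoelace formula gives twice the area as |[9·(-7) − (-23)·(-21)] + [(-23)·27 − 24·(-7)] + [24·26 − 26·27] + [26·18 − 32·26] + [32·6 − 45·18] + [45·(-24) − 17·6] + [17·(-21) − 9·(-24)]| = 3382, so the area is 1691.
Summing gcd(|Δx|,|Δy|) over the edges gives the boundary count: gcd(32,14) + gcd(47,34) + gcd(2,1) + gcd(6,8) + gcd(13,12) + gcd(28,30) + gcd(8,3) = 2+1+1+2+1+2+1 = 10.
By Pick's theorem A = I + B/2 − 1, so I = 1691 − 10/2 + 1 = 1687.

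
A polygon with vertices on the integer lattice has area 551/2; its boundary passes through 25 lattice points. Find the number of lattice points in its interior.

From Pick's theorem, I = A − B/2 + 1 = 551/2 − 25/2 + 1 = 264.

264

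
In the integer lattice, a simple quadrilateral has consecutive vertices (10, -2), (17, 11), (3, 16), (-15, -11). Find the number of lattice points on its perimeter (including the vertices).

Summing gcd(|Δx|,|Δy|) over the edges gives the boundary count: gcd(7,13) + gcd(14,5) + gcd(18,27) + gcd(25,9) = 1+1+9+1 = 12.

12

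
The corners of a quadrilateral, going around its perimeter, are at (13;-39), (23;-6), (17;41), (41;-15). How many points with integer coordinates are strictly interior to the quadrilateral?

Using the shoelace formula, 2A = |(13·(-6) − 23·(-39)) + (23·41 − 17·(-6)) + (17·(-15) − 41·41) + (41·(-39) − 13·(-15))| = 1476, so the area is 738.
The number of boundary lattice points is Σ gcd(|Δx|,|Δy|) = gcd(10,33) + gcd(6,47) + gcd(24,56) + gcd(28,24) = 1+1+8+4 = 14.
By Pick's theorem A = I + B/2 − 1, so I = 738 − 14/2 + 1 = 732.

732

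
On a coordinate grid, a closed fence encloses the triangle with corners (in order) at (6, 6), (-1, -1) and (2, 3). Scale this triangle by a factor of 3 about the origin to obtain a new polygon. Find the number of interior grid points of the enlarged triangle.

19

Using the shoelace formula, 2A = |[6·(-1) − (-1)·6] + [(-1)·3 − 2·(-1)] + [2·6 − 6·3]| = 7, so the area is 3.5.
Summing gcd(|Δx|,|Δy|) over the edges gives the boundary count: gcd(7,7) + gcd(3,4) + gcd(4,3) = 7+1+1 = 9.
Scaling by 3 multiplies the area by 3² = 9 (so the new area is 63/2) and multiplies the boundary lattice-point count by 3, giving 27.
By Pick's theorem, the interior count of the dilated polygon is 63/2 − 27/2 + 1 = 19.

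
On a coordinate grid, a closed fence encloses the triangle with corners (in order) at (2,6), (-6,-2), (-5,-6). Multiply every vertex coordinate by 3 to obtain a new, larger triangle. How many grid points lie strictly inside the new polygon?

By the shoelace formula, twice the signed area is |(2·(-2) − (-6)·6) + ((-6)·(-6) − (-5)·(-2)) + ((-5)·6 − 2·(-6))| = 40, so the area is 20.
Along each edge there are gcd(|Δx|,|Δy|)+1 lattice points, so counting each shared vertex once the boundary has gcd(8,8) + gcd(1,4) + gcd(7,12) = 8+1+1 = 10.
Scaling by 3 multiplies the area by 3² = 9 (so the new area is 180) and multiplies the boundary lattice-point count by 3, giving 30.
By Pick's theorem, the interior count of the dilated polygon is 180 − 30/2 + 1 = 166.

166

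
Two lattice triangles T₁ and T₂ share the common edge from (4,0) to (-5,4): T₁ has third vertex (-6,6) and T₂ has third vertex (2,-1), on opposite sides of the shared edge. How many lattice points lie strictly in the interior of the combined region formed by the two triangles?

14

The union is the simple quadrilateral with vertices (4,0), (-6,6), (-5,4), (2,-1) in order.
The shoelace formula gives twice the area as |(4·6 − (-6)·0) + ((-6)·4 − (-5)·6) + ((-5)·(-1) − 2·4) + (2·0 − 4·(-1))| = 31, so the area is 31/2.
The number of boundary lattice points is Σ gcd(|Δx|,|Δy|) = gcd(10,6) + gcd(1,2) + gcd(7,5) + gcd(2,1) = 2+1+1+1 = 5.
By Pick's theorem I = A − B/2 + 1 = 31/2 − 5/2 + 1 = 14.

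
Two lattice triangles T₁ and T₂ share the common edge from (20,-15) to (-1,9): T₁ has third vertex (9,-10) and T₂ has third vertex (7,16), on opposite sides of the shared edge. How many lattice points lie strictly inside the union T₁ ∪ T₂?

248

The union is the simple quadrilateral with vertices (20,-15), (9,-10), (-1,9), (7,16) in order.
Using the shoelace formula, 2A = |[20·(-10) − 9·(-15)] + [9·9 − (-1)·(-10)] + [(-1)·16 − 7·9] + [7·(-15) − 20·16]| = 498, so the area is 249.
Along each edge there are gcd(|Δx|,|Δy|)+1 lattice points, so counting each shared vertex once the boundary has gcd(11,5) + gcd(10,19) + gcd(8,7) + gcd(13,31) = 1+1+1+1 = 4.
By Pick's theorem I = A − B/2 + 1 = 249 − 4/2 + 1 = 248.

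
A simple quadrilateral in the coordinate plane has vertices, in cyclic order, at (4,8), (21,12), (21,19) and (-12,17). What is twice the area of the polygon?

448

Using the shoelace formula, 2A = |[4·12 − 21·8] + [21·19 − 21·12] + [21·17 − (-12)·19] + [(-12)·8 − 4·17]| = 448, so the area is 224.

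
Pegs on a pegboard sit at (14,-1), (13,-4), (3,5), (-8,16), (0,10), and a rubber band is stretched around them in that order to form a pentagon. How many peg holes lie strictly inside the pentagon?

The shoelace formula gives twice the area as |(14·(-4) − 13·(-1)) + (13·5 − 3·(-4)) + (3·16 − (-8)·5) + ((-8)·10 − 0·16) + (0·(-1) − 14·10)| = 98, so the area is 49.
Along each edge there are gcd(|Δx|,|Δy|)+1 lattice points, so counting each shared vertex once the boundary has gcd(1,3) + gcd(10,9) + gcd(11,11) + gcd(8,6) + gcd(14,11) = 1+1+11+2+1 = 16.
By Pick's theorem A = I + B/2 − 1, so I = 49 − 16/2 + 1 = 42.

42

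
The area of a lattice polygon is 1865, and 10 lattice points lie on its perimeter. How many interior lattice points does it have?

1861

Pick's theorem A = I + B/2 − 1 rearranges to I = A − B/2 + 1 = 1865 − 10/2 + 1 = 1861.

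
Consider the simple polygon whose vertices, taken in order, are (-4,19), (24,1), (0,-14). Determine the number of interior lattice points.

Using the shoelace formula, 2A = |((-4)·1 − 24·19) + (24·(-14) − 0·1) + (0·19 − (-4)·(-14))| = 852, so the area is 426.
Along each edge there are gcd(|Δx|,|Δy|)+1 lattice points, so counting each shared vertex once the boundary has gcd(28,18) + gcd(24,15) + gcd(4,33) = 2+3+1 = 6.
By Pick's theorem A = I + B/2 − 1, so I = 426 − 6/2 + 1 = 424.

424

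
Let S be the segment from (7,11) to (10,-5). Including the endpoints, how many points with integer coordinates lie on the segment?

The number of lattice points on a segment between lattice points is gcd(|Δx|,|Δy|) + 1 = gcd(3,16) + 1 = 1 + 1 = 2.

2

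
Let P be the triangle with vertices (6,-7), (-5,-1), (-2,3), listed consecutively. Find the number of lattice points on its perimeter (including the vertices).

The number of boundary lattice points is Σ gcd(|Δx|,|Δy|) = gcd(11,6) + gcd(3,4) + gcd(8,10) = 1+1+2 = 4.

4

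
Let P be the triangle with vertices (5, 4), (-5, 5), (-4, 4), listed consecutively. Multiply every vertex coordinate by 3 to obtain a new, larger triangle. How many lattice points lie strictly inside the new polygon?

Using the shoelace formula, 2A = |(5·5 − (-5)·4) + ((-5)·4 − (-4)·5) + ((-4)·4 − 5·4)| = 9, so the area is 4.5.
The number of boundary lattice points is Σ gcd(|Δx|,|Δy|) = gcd(10,1) + gcd(1,1) + gcd(9,0) = 1+1+9 = 11.
Scaling by 3 multiplies the area by 3² = 9 (so the new area is 81/2) and multiplies the boundary lattice-point count by 3, giving 33.
By Pick's theorem, the interior count of the dilated polygon is 81/2 − 33/2 + 1 = 25.

25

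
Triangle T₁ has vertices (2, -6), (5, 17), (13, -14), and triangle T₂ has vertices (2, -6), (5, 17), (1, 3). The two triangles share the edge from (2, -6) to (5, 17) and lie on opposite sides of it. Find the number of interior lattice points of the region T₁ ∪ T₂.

The union is the simple quadrilateral with vertices (2, -6), (13, -14), (5, 17), (1, 3) in order.
Using the shoelace formula, 2A = |[2·(-14) − 13·(-6)] + [13·17 − 5·(-14)] + [5·3 − 1·17] + [1·(-6) − 2·3]| = 327, so the area is 163.5.
Summing gcd(|Δx|,|Δy|) over the edges gives the boundary count: gcd(11,8) + gcd(8,31) + gcd(4,14) + gcd(1,9) = 1+1+2+1 = 5.
By Pick's theorem I = A − B/2 + 1 = 163.5 − 5/2 + 1 = 162.

162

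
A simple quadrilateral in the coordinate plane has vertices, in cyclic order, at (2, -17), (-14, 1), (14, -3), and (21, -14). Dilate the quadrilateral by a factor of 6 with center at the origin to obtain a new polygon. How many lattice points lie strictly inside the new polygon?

Using the shoelace formula, 2A = |(2·1 − (-14)·(-17)) + ((-14)·(-3) − 14·1) + (14·(-14) − 21·(-3)) + (21·(-17) − 2·(-14))| = 670, so the area is 335.
Along each edge there are gcd(|Δx|,|Δy|)+1 lattice points, so counting each shared vertex once the boundary has gcd(16,18) + gcd(28,4) + gcd(7,11) + gcd(19,3) = 2+4+1+1 = 8.
Scaling by 6 multiplies the area by 6² = 36 (so the new area is 12060) and multiplies the boundary lattice-point count by 6, giving 48.
By Pick's theorem, the interior count of the dilated polygon is 12060 − 48/2 + 1 = 12037.

12037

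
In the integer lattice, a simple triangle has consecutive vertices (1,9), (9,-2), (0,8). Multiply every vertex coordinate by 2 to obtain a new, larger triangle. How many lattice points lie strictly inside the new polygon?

36

Using the shoelace formula, 2A = |[1·(-2) − 9·9] + [9·8 − 0·(-2)] + [0·9 − 1·8]| = 19, so the area is 9.5.
The number of boundary lattice points is Σ gcd(|Δx|,|Δy|) = gcd(8,11) + gcd(9,10) + gcd(1,1) = 1+1+1 = 3.
Scaling by 2 multiplies the area by 2² = 4 (so the new area is 38) and multiplies the boundary lattice-point count by 2, giving 6.
By Pick's theorem, the interior count of the dilated polygon is 38 − 6/2 + 1 = 36.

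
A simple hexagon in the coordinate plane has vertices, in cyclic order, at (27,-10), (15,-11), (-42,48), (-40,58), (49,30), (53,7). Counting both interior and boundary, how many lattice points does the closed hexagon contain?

The shoelace formula gives twice the area as |(27·(-11) − 15·(-10)) + (15·48 − (-42)·(-11)) + ((-42)·58 − (-40)·48) + ((-40)·30 − 49·58) + (49·7 − 53·30) + (53·(-10) − 27·7)| = 6413, so the area is 6413/2.
Along each edge there are gcd(|Δx|,|Δy|)+1 lattice points, so counting each shared vertex once the boundary has gcd(12,1) + gcd(57,59) + gcd(2,10) + gcd(89,28) + gcd(4,23) + gcd(26,17) = 1+1+2+1+1+1 = 7.
Pick's theorem gives I = A − B/2 + 1 = 6413/2 − 7/2 + 1 = 3204, so the closed region contains I + B = 3204 + 7 = 3211 lattice points.

3211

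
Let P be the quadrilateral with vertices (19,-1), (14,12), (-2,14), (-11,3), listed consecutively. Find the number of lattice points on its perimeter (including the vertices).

The number of boundary lattice points is Σ gcd(|Δx|,|Δy|) = gcd(5,13) + gcd(16,2) + gcd(9,11) + gcd(30,4) = 1+2+1+2 = 6.

6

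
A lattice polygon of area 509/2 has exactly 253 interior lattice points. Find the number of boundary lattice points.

5

Pick's theorem gives A = I + B/2 − 1, so B = 2(A − I + 1) = 2(509/2 − 253 + 1) = 5.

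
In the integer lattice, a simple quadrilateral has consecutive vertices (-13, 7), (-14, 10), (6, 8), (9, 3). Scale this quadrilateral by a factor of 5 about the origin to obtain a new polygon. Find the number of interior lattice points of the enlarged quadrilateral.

1936

By the shoelace formula, twice the signed area is |[(-13)·10 − (-14)·7] + [(-14)·8 − 6·10] + [6·3 − 9·8] + [9·7 − (-13)·3]| = 156, so the area is 78.
The number of boundary lattice points is Σ gcd(|Δx|,|Δy|) = gcd(1,3) + gcd(20,2) + gcd(3,5) + gcd(22,4) = 1+2+1+2 = 6.
Scaling by 5 multiplies the area by 5² = 25 (so the new area is 1950) and multiplies the boundary lattice-point count by 5, giving 30.
By Pick's theorem, the interior count of the dilated polygon is 1950 − 30/2 + 1 = 1936.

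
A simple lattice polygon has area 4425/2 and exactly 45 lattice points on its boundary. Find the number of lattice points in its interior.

Pick's theorem A = I + B/2 − 1 rearranges to I = A − B/2 + 1 = 4425/2 − 45/2 + 1 = 2191.

2191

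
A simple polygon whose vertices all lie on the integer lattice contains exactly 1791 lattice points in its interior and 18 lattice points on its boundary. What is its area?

Pick's theorem states A = I + B/2 − 1, so A = 1791 + 18/2 − 1 = 1799.

1799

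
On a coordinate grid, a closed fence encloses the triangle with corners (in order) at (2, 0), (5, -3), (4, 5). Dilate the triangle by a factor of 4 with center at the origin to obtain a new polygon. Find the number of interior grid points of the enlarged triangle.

The shoelace formula gives twice the area as |[2·(-3) − 5·0] + [5·5 − 4·(-3)] + [4·0 − 2·5]| = 21, so the area is 10.5.
Along each edge there are gcd(|Δx|,|Δy|)+1 lattice points, so counting each shared vertex once the boundary has gcd(3,3) + gcd(1,8) + gcd(2,5) = 3+1+1 = 5.
Scaling by 4 multiplies the area by 4² = 16 (so the new area is 168) and multiplies the boundary lattice-point count by 4, giving 20.
By Pick's theorem, the interior count of the dilated polygon is 168 − 20/2 + 1 = 159.

159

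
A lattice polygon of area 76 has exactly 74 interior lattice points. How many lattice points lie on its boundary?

6

Pick's theorem gives A = I + B/2 − 1, so B = 2(A − I + 1) = 2(76 − 74 + 1) = 6.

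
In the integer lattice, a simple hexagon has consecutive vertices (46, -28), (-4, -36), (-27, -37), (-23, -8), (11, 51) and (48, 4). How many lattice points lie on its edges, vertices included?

8

Summing gcd(|Δx|,|Δy|) over the edges gives the boundary count: gcd(50,8) + gcd(23,1) + gcd(4,29) + gcd(34,59) + gcd(37,47) + gcd(2,32) = 2+1+1+1+1+2 = 8.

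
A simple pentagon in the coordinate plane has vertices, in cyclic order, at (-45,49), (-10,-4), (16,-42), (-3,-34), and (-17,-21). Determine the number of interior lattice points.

896

Using the shoelace formula, 2A = |((-45)·(-4) − (-10)·49) + ((-10)·(-42) − 16·(-4)) + (16·(-34) − (-3)·(-42)) + ((-3)·(-21) − (-17)·(-34)) + ((-17)·49 − (-45)·(-21))| = 1809, so the area is 1809/2.
Along each edge there are gcd(|Δx|,|Δy|)+1 lattice points, so counting each shared vertex once the boundary has gcd(35,53) + gcd(26,38) + gcd(19,8) + gcd(14,13) + gcd(28,70) = 1+2+1+1+14 = 19.
Pick's theorem gives I = A − B/2 + 1 = 1809/2 − 19/2 + 1 = 896.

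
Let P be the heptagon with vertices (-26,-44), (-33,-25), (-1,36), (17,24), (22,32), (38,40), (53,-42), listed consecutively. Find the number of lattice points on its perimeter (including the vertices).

19

The number of boundary lattice points is Σ gcd(|Δx|,|Δy|) = gcd(7,19) + gcd(32,61) + gcd(18,12) + gcd(5,8) + gcd(16,8) + gcd(15,82) + gcd(79,2) = 1+1+6+1+8+1+1 = 19.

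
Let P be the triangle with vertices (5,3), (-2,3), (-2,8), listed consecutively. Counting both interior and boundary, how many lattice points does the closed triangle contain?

Using the shoelace formula, 2A = |[5·3 − (-2)·3] + [(-2)·8 − (-2)·3] + [(-2)·3 − 5·8]| = 35, so the area is 17.5.
Summing gcd(|Δx|,|Δy|) over the edges gives the boundary count: gcd(7,0) + gcd(0,5) + gcd(7,5) = 7+5+1 = 13.
Pick's theorem gives I = A − B/2 + 1 = 17.5 − 13/2 + 1 = 12, so the closed region contains I + B = 12 + 13 = 25 lattice points.

25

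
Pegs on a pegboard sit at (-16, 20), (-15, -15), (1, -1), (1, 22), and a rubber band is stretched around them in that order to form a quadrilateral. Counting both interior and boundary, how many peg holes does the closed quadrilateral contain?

497

The shoelace formula gives twice the area as |[(-16)·(-15) − (-15)·20] + [(-15)·(-1) − 1·(-15)] + [1·22 − 1·(-1)] + [1·20 − (-16)·22]| = 965, so the area is 482.5.
The number of boundary lattice points is Σ gcd(|Δx|,|Δy|) = gcd(1,35) + gcd(16,14) + gcd(0,23) + gcd(17,2) = 1+2+23+1 = 27.
Pick's theorem gives I = A − B/2 + 1 = 482.5 − 27/2 + 1 = 470, so the closed region contains I + B = 470 + 27 = 497 lattice points.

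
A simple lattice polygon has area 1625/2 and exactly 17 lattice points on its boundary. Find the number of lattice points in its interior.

Pick's theorem A = I + B/2 − 1 rearranges to I = A − B/2 + 1 = 1625/2 − 17/2 + 1 = 805.

805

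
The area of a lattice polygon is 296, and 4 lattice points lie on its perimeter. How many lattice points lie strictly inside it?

Pick's theorem A = I + B/2 − 1 rearranges to I = A − B/2 + 1 = 296 − 4/2 + 1 = 295.

295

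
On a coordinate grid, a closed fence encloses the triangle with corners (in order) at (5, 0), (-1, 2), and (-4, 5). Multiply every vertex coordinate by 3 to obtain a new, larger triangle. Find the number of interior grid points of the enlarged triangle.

The shoelace formula gives twice the area as |[5·2 − (-1)·0] + [(-1)·5 − (-4)·2] + [(-4)·0 − 5·5]| = 12, so the area is 6.
Summing gcd(|Δx|,|Δy|) over the edges gives the boundary count: gcd(6,2) + gcd(3,3) + gcd(9,5) = 2+3+1 = 6.
Scaling by 3 multiplies the area by 3² = 9 (so the new area is 54) and multiplies the boundary lattice-point count by 3, giving 18.
By Pick's theorem, the interior count of the dilated polygon is 54 − 18/2 + 1 = 46.

46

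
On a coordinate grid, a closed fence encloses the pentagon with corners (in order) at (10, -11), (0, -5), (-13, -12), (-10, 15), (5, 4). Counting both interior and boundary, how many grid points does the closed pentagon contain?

327

By the shoelace formula, twice the signed area is |[10·(-5) − 0·(-11)] + [0·(-12) − (-13)·(-5)] + [(-13)·15 − (-10)·(-12)] + [(-10)·4 − 5·15] + [5·(-11) − 10·4]| = 640, so the area is 320.
Along each edge there are gcd(|Δx|,|Δy|)+1 lattice points, so counting each shared vertex once the boundary has gcd(10,6) + gcd(13,7) + gcd(3,27) + gcd(15,11) + gcd(5,15) = 2+1+3+1+5 = 12.
Pick's theorem gives I = A − B/2 + 1 = 320 − 12/2 + 1 = 315, so the closed region contains I + B = 315 + 12 = 327 lattice points.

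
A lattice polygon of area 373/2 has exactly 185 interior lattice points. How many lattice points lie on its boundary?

5

Pick's theorem gives A = I + B/2 − 1, so B = 2(A − I + 1) = 2(373/2 − 185 + 1) = 5.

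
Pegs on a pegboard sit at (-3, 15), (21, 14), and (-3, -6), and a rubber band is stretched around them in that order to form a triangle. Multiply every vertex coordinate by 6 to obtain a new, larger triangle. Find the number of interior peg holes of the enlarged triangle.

By the shoelace formula, twice the signed area is |[(-3)·14 − 21·15] + [21·(-6) − (-3)·14] + [(-3)·15 − (-3)·(-6)]| = 504, so the area is 252.
The number of boundary lattice points is Σ gcd(|Δx|,|Δy|) = gcd(24,1) + gcd(24,20) + gcd(0,21) = 1+4+21 = 26.
Scaling by 6 multiplies the area by 6² = 36 (so the new area is 9072) and multiplies the boundary lattice-point count by 6, giving 156.
By Pick's theorem, the interior count of the dilated polygon is 9072 − 156/2 + 1 = 8995.

8995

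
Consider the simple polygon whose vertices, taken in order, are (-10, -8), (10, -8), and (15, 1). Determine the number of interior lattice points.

80

By the shoelace formula, twice the signed area is |((-10)·(-8) − 10·(-8)) + (10·1 − 15·(-8)) + (15·(-8) − (-10)·1)| = 180, so the area is 90.
The number of boundary lattice points is Σ gcd(|Δx|,|Δy|) = gcd(20,0) + gcd(5,9) + gcd(25,9) = 20+1+1 = 22.
By Pick's theorem A = I + B/2 − 1, so I = 90 − 22/2 + 1 = 80.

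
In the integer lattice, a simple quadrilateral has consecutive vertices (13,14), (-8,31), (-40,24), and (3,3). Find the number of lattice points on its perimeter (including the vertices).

4

The number of boundary lattice points is Σ gcd(|Δx|,|Δy|) = gcd(21,17) + gcd(32,7) + gcd(43,21) + gcd(10,11) = 1+1+1+1 = 4.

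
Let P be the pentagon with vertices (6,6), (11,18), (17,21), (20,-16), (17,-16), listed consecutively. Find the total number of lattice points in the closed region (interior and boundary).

298

Using the shoelace formula, 2A = |[6·18 − 11·6] + [11·21 − 17·18] + [17·(-16) − 20·21] + [20·(-16) − 17·(-16)] + [17·6 − 6·(-16)]| = 575, so the area is 287.5.
Along each edge there are gcd(|Δx|,|Δy|)+1 lattice points, so counting each shared vertex once the boundary has gcd(5,12) + gcd(6,3) + gcd(3,37) + gcd(3,0) + gcd(11,22) = 1+3+1+3+11 = 19.
Pick's theorem gives I = A − B/2 + 1 = 287.5 − 19/2 + 1 = 279, so the closed region contains I + B = 279 + 19 = 298 lattice points.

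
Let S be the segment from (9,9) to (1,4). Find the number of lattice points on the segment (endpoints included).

The number of lattice points on a segment between lattice points is gcd(|Δx|,|Δy|) + 1 = gcd(8,5) + 1 = 1 + 1 = 2.

2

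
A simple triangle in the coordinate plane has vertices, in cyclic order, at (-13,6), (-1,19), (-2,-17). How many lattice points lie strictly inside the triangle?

By the shoelace formula, twice the signed area is |[(-13)·19 − (-1)·6] + [(-1)·(-17) − (-2)·19] + [(-2)·6 − (-13)·(-17)]| = 419, so the area is 419/2.
Summing gcd(|Δx|,|Δy|) over the edges gives the boundary count: gcd(12,13) + gcd(1,36) + gcd(11,23) = 1+1+1 = 3.
Pick's theorem gives I = A − B/2 + 1 = 419/2 − 3/2 + 1 = 209.

209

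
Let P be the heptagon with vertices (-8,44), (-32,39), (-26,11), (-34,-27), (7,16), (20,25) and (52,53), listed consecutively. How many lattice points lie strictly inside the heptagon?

Using the shoelace formula, 2A = |((-8)·39 − (-32)·44) + ((-32)·11 − (-26)·39) + ((-26)·(-27) − (-34)·11) + ((-34)·16 − 7·(-27)) + (7·25 − 20·16) + (20·53 − 52·25) + (52·44 − (-8)·53)| = 4806, so the area is 2403.
Along each edge there are gcd(|Δx|,|Δy|)+1 lattice points, so counting each shared vertex once the boundary has gcd(24,5) + gcd(6,28) + gcd(8,38) + gcd(41,43) + gcd(13,9) + gcd(32,28) + gcd(60,9) = 1+2+2+1+1+4+3 = 14.
By Pick's theorem A = I + B/2 − 1, so I = 2403 − 14/2 + 1 = 2397.

2397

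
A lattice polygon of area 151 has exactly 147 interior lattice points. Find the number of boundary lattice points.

Pick's theorem gives A = I + B/2 − 1, so B = 2(A − I + 1) = 2(151 − 147 + 1) = 10.

10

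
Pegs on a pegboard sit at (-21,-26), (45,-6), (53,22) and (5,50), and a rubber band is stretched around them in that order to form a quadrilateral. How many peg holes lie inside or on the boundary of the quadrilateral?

By the shoelace formula, twice the signed area is |[(-21)·(-6) − 45·(-26)] + [45·22 − 53·(-6)] + [53·50 − 5·22] + [5·(-26) − (-21)·50]| = 6064, so the area is 3032.
The number of boundary lattice points is Σ gcd(|Δx|,|Δy|) = gcd(66,20) + gcd(8,28) + gcd(48,28) + gcd(26,76) = 2+4+4+2 = 12.
Pick's theorem gives I = A − B/2 + 1 = 3032 − 12/2 + 1 = 3027, so the closed region contains I + B = 3027 + 12 = 3039 lattice points.

3039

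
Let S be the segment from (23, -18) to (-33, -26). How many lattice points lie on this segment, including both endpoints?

9

The number of lattice points on a segment between lattice points is gcd(|Δx|,|Δy|) + 1 = gcd(56,8) + 1 = 8 + 1 = 9.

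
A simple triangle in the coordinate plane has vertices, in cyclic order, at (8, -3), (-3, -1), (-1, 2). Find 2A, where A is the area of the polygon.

By the shoelace formula, twice the signed area is |[8·(-1) − (-3)·(-3)] + [(-3)·2 − (-1)·(-1)] + [(-1)·(-3) − 8·2]| = 37, so the area is 18.5.

37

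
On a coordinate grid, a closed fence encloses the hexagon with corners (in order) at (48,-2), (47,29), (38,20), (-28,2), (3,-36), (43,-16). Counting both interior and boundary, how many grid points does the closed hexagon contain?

2592

By the shoelace formula, twice the signed area is |(48·29 − 47·(-2)) + (47·20 − 38·29) + (38·2 − (-28)·20) + ((-28)·(-36) − 3·2) + (3·(-16) − 43·(-36)) + (43·(-2) − 48·(-16))| = 5144, so the area is 2572.
Summing gcd(|Δx|,|Δy|) over the edges gives the boundary count: gcd(1,31) + gcd(9,9) + gcd(66,18) + gcd(31,38) + gcd(40,20) + gcd(5,14) = 1+9+6+1+20+1 = 38.
Pick's theorem gives I = A − B/2 + 1 = 2572 − 38/2 + 1 = 2554, so the closed region contains I + B = 2554 + 38 = 2592 lattice points.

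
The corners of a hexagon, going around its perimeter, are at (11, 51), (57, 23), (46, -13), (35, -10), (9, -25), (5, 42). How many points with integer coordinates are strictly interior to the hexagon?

2470

The shoelace formula gives twice the area as |[11·23 − 57·51] + [57·(-13) − 46·23] + [46·(-10) − 35·(-13)] + [35·(-25) − 9·(-10)] + [9·42 − 5·(-25)] + [5·51 − 11·42]| = 4947, so the area is 2473.5.
Summing gcd(|Δx|,|Δy|) over the edges gives the boundary count: gcd(46,28) + gcd(11,36) + gcd(11,3) + gcd(26,15) + gcd(4,67) + gcd(6,9) = 2+1+1+1+1+3 = 9.
By Pick's theorem A = I + B/2 − 1, so I = 2473.5 − 9/2 + 1 = 2470.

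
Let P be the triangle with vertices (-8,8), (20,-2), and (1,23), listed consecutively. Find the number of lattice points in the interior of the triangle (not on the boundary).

By the shoelace formula, twice the signed area is |[(-8)·(-2) − 20·8] + [20·23 − 1·(-2)] + [1·8 − (-8)·23]| = 510, so the area is 255.
The number of boundary lattice points is Σ gcd(|Δx|,|Δy|) = gcd(28,10) + gcd(19,25) + gcd(9,15) = 2+1+3 = 6.
Pick's theorem gives I = A − B/2 + 1 = 255 − 6/2 + 1 = 253.

253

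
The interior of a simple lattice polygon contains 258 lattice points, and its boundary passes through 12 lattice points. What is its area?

263

By Pick's theorem, A = I + B/2 − 1 = 258 + 12/2 − 1 = 263.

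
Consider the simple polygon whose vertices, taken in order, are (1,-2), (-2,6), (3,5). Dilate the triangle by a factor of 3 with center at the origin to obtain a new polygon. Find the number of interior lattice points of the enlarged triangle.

The shoelace formula gives twice the area as |[1·6 − (-2)·(-2)] + [(-2)·5 − 3·6] + [3·(-2) − 1·5]| = 37, so the area is 37/2.
Along each edge there are gcd(|Δx|,|Δy|)+1 lattice points, so counting each shared vertex once the boundary has gcd(3,8) + gcd(5,1) + gcd(2,7) = 1+1+1 = 3.
Scaling by 3 multiplies the area by 3² = 9 (so the new area is 166.5) and multiplies the boundary lattice-point count by 3, giving 9.
By Pick's theorem, the interior count of the dilated polygon is 166.5 − 9/2 + 1 = 163.

163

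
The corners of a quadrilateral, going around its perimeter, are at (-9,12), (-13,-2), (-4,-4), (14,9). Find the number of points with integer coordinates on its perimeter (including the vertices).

5

Summing gcd(|Δx|,|Δy|) over the edges gives the boundary count: gcd(4,14) + gcd(9,2) + gcd(18,13) + gcd(23,3) = 2+1+1+1 = 5.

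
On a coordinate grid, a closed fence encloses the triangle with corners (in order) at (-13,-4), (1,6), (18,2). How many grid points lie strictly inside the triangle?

By the shoelace formula, twice the signed area is |[(-13)·6 − 1·(-4)] + [1·2 − 18·6] + [18·(-4) − (-13)·2]| = 226, so the area is 113.
Summing gcd(|Δx|,|Δy|) over the edges gives the boundary count: gcd(14,10) + gcd(17,4) + gcd(31,6) = 2+1+1 = 4.
By Pick's theorem A = I + B/2 − 1, so I = 113 − 4/2 + 1 = 112.

112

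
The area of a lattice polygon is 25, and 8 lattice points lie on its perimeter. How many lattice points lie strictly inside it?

22

From Pick's theorem, I = A − B/2 + 1 = 25 − 8/2 + 1 = 22.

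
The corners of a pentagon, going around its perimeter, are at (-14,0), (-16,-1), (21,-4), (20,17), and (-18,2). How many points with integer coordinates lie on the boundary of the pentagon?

Along each edge there are gcd(|Δx|,|Δy|)+1 lattice points, so counting each shared vertex once the boundary has gcd(2,1) + gcd(37,3) + gcd(1,21) + gcd(38,15) + gcd(4,2) = 1+1+1+1+2 = 6.

6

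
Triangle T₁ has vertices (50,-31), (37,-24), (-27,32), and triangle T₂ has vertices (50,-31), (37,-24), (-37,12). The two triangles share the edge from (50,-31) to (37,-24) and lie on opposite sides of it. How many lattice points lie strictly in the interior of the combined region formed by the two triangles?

157

The union is the simple quadrilateral with vertices (50,-31), (-27,32), (37,-24), (-37,12) in order.
Using the shoelace formula, 2A = |[50·32 − (-27)·(-31)] + [(-27)·(-24) − 37·32] + [37·12 − (-37)·(-24)] + [(-37)·(-31) − 50·12]| = 330, so the area is 165.
Summing gcd(|Δx|,|Δy|) over the edges gives the boundary count: gcd(77,63) + gcd(64,56) + gcd(74,36) + gcd(87,43) = 7+8+2+1 = 18.
By Pick's theorem I = A − B/2 + 1 = 165 − 18/2 + 1 = 157.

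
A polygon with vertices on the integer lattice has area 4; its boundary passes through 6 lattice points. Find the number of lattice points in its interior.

Pick's theorem A = I + B/2 − 1 rearranges to I = A − B/2 + 1 = 4 − 6/2 + 1 = 2.

2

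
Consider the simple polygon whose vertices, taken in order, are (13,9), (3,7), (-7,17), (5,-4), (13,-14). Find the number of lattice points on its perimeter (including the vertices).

Summing gcd(|Δx|,|Δy|) over the edges gives the boundary count: gcd(10,2) + gcd(10,10) + gcd(12,21) + gcd(8,10) + gcd(0,23) = 2+10+3+2+23 = 40.

40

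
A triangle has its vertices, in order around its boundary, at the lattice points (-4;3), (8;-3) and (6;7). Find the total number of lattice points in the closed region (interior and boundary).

Using the shoelace formula, 2A = |[(-4)·(-3) − 8·3] + [8·7 − 6·(-3)] + [6·3 − (-4)·7]| = 108, so the area is 54.
The number of boundary lattice points is Σ gcd(|Δx|,|Δy|) = gcd(12,6) + gcd(2,10) + gcd(10,4) = 6+2+2 = 10.
Pick's theorem gives I = A − B/2 + 1 = 54 − 10/2 + 1 = 50, so the closed region contains I + B = 50 + 10 = 60 lattice points.

60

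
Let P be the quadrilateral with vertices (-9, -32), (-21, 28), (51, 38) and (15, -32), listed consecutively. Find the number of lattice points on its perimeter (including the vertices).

40

The number of boundary lattice points is Σ gcd(|Δx|,|Δy|) = gcd(12,60) + gcd(72,10) + gcd(36,70) + gcd(24,0) = 12+2+2+24 = 40.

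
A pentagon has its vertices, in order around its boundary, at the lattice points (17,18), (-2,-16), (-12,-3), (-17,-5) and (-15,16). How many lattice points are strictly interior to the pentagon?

649

Using the shoelace formula, 2A = |[17·(-16) − (-2)·18] + [(-2)·(-3) − (-12)·(-16)] + [(-12)·(-5) − (-17)·(-3)] + [(-17)·16 − (-15)·(-5)] + [(-15)·18 − 17·16]| = 1302, so the area is 651.
Summing gcd(|Δx|,|Δy|) over the edges gives the boundary count: gcd(19,34) + gcd(10,13) + gcd(5,2) + gcd(2,21) + gcd(32,2) = 1+1+1+1+2 = 6.
Pick's theorem gives I = A − B/2 + 1 = 651 − 6/2 + 1 = 649.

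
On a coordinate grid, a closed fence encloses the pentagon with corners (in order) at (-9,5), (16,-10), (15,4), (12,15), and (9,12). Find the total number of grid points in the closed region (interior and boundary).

By the shoelace formula, twice the signed area is |((-9)·(-10) − 16·5) + (16·4 − 15·(-10)) + (15·15 − 12·4) + (12·12 − 9·15) + (9·5 − (-9)·12)| = 563, so the area is 281.5.
Summing gcd(|Δx|,|Δy|) over the edges gives the boundary count: gcd(25,15) + gcd(1,14) + gcd(3,11) + gcd(3,3) + gcd(18,7) = 5+1+1+3+1 = 11.
Pick's theorem gives I = A − B/2 + 1 = 281.5 − 11/2 + 1 = 277, so the closed region contains I + B = 277 + 11 = 288 lattice points.

288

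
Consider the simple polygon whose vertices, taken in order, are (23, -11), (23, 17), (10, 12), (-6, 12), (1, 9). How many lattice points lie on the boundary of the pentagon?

48

Along each edge there are gcd(|Δx|,|Δy|)+1 lattice points, so counting each shared vertex once the boundary has gcd(0,28) + gcd(13,5) + gcd(16,0) + gcd(7,3) + gcd(22,20) = 28+1+16+1+2 = 48.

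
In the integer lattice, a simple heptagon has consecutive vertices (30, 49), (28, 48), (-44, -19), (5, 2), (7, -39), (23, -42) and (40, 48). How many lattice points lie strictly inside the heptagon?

Using the shoelace formula, 2A = |(30·48 − 28·49) + (28·(-19) − (-44)·48) + ((-44)·2 − 5·(-19)) + (5·(-39) − 7·2) + (7·(-42) − 23·(-39)) + (23·48 − 40·(-42)) + (40·49 − 30·48)| = 5353, so the area is 5353/2.
Summing gcd(|Δx|,|Δy|) over the edges gives the boundary count: gcd(2,1) + gcd(72,67) + gcd(49,21) + gcd(2,41) + gcd(16,3) + gcd(17,90) + gcd(10,1) = 1+1+7+1+1+1+1 = 13.
Pick's theorem gives I = A − B/2 + 1 = 5353/2 − 13/2 + 1 = 2671.

2671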